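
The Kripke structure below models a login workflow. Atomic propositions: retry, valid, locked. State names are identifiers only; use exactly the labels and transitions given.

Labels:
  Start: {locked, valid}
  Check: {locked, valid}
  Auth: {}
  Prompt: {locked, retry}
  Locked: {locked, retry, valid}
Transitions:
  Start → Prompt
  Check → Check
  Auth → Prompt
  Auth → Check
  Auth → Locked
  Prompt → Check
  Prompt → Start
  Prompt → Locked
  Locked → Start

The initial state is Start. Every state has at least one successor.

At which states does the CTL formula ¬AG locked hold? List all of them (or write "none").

{Auth}

States satisfying locked: {Start, Check, Prompt, Locked}.
States satisfying AG locked: {Start, Check, Prompt, Locked}.
States satisfying ¬AG locked: {Auth}.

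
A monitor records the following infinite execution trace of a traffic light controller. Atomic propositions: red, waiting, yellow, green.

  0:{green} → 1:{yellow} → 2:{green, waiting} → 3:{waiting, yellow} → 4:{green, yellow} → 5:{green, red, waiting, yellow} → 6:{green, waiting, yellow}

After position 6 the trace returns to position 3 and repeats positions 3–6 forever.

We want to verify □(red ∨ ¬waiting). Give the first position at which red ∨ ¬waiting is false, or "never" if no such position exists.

Check red ∨ ¬waiting at each position in order: 0 ✓, 1 ✓.
At position 2 the labels are {green, waiting}, so red ∨ ¬waiting is false there. This is the first violation.

2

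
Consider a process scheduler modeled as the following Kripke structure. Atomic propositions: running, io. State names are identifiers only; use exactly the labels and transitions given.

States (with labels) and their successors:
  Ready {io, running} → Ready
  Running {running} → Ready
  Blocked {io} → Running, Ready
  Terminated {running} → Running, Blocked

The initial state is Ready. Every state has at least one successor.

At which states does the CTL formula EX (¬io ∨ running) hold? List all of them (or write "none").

{Ready, Running, Blocked, Terminated}

States satisfying ¬io ∨ running: {Ready, Running, Terminated}.
States satisfying EX (¬io ∨ running): {Ready, Running, Blocked, Terminated}.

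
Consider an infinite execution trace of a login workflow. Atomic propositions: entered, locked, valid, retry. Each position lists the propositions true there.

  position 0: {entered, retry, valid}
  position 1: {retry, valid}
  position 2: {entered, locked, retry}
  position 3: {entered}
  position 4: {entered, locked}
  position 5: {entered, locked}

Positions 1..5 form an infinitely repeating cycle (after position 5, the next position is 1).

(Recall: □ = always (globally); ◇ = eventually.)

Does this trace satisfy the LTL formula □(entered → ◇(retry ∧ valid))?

entered → ◇(retry ∧ valid) holds at every position 0..5, and those are all positions ever visited, so □(entered → ◇(retry ∧ valid)) holds.
Positions where entered holds: 0, 2, 3, 4, 5.
Check ◇(retry ∧ valid) at each: 0→ok, 2→ok, 3→ok, 4→ok, 5→ok.

Holds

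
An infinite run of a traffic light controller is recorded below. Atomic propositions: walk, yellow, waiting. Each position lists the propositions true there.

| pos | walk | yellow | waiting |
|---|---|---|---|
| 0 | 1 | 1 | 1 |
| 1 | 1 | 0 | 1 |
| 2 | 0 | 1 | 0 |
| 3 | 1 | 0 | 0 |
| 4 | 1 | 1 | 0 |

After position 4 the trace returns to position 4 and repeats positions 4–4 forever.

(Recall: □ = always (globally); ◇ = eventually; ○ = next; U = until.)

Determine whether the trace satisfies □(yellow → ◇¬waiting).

yellow → ◇¬waiting holds at every position 0..4, and those are all positions ever visited, so □(yellow → ◇¬waiting) holds.
Positions where yellow holds: 0, 2, 4.
Check ◇¬waiting at each: 0→ok, 2→ok, 4→ok.

Holds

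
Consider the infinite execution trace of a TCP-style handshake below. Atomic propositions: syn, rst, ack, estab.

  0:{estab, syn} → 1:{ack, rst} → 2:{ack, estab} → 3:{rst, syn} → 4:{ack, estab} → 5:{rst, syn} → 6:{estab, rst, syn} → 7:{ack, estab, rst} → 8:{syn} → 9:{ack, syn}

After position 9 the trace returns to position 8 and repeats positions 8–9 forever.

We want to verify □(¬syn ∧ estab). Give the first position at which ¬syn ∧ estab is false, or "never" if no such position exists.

0

At position 0 the labels are {estab, syn}, so ¬syn ∧ estab is false there. This is the first violation.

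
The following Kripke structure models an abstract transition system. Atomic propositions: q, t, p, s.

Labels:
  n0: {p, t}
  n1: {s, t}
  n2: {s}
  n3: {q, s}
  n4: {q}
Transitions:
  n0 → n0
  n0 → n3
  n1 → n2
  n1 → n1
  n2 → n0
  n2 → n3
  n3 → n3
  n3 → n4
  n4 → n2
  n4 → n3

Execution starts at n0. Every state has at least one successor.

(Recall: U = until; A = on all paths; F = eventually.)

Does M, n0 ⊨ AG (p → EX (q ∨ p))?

Satisfied

States satisfying p → EX (q ∨ p): {n0, n1, n2, n3, n4}.
States satisfying AG (p → EX (q ∨ p)): {n0, n1, n2, n3, n4}.
Every state reachable from n0 satisfies p → EX (q ∨ p).
n0 ∈ Sat(AG (p → EX (q ∨ p))).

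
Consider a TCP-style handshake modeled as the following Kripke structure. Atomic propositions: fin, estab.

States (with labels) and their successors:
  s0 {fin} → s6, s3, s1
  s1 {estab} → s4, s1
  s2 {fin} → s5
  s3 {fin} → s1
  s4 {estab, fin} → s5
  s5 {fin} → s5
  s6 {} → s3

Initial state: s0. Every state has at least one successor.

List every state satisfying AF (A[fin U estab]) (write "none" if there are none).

{s0, s1, s3, s4, s6}

States satisfying A[fin U estab]: {s1, s3, s4}.
States satisfying AF (A[fin U estab]): {s0, s1, s3, s4, s6}.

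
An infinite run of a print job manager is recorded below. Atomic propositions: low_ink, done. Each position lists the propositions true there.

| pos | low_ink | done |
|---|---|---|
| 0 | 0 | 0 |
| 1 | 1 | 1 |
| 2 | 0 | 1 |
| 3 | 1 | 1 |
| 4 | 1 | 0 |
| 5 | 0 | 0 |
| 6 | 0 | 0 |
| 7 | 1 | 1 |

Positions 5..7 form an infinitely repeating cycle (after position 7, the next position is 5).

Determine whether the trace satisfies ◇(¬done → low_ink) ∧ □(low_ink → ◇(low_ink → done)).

Yes

¬done → low_ink holds at position 1, which is reachable from 0, so ◇(¬done → low_ink) holds.
low_ink → ◇(low_ink → done) holds at every position 0..7, and those are all positions ever visited, so □(low_ink → ◇(low_ink → done)) holds.
Positions where low_ink holds: 1, 3, 4, 7.
Check ◇(low_ink → done) at each: 1→ok, 3→ok, 4→ok, 7→ok.
At position 0: ◇(¬done → low_ink) is true; □(low_ink → ◇(low_ink → done)) is true; so ◇(¬done → low_ink) ∧ □(low_ink → ◇(low_ink → done)) is true.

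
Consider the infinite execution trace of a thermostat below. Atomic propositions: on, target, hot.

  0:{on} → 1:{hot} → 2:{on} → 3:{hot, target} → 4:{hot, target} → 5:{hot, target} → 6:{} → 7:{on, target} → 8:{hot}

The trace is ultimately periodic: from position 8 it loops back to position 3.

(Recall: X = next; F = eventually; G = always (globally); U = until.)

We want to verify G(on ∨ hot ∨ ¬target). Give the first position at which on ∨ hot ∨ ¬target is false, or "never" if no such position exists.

never

on ∨ hot ∨ ¬target holds at every position 0..8, and those are all the positions the trace ever visits, so the invariant G(on ∨ hot ∨ ¬target) is never violated.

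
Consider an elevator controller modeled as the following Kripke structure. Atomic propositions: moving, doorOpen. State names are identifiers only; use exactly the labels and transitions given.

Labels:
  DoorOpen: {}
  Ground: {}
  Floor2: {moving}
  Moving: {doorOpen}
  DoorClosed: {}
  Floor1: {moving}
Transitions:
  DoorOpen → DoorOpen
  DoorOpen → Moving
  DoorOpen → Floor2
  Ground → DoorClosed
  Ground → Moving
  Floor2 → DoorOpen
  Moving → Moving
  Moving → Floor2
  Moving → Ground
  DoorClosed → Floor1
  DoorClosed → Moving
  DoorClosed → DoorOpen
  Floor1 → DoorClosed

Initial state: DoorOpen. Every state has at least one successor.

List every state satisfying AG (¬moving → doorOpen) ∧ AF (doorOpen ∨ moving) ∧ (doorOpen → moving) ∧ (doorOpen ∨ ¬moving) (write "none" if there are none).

States satisfying ¬moving → doorOpen: {Floor2, Moving, Floor1}.
States satisfying AG (¬moving → doorOpen): ∅.
States satisfying doorOpen ∨ moving: {Floor2, Moving, Floor1}.
States satisfying AF (doorOpen ∨ moving): {Floor2, Moving, Floor1}.
States satisfying doorOpen → moving: {DoorOpen, Ground, Floor2, DoorClosed, Floor1}.
States satisfying ¬moving: {DoorOpen, Ground, Moving, DoorClosed}.
States satisfying doorOpen ∨ ¬moving: {DoorOpen, Ground, Moving, DoorClosed}.
States satisfying (doorOpen → moving) ∧ (doorOpen ∨ ¬moving): {DoorOpen, Ground, DoorClosed}.
States satisfying AG (¬moving → doorOpen) ∧ AF (doorOpen ∨ moving) ∧ (doorOpen → moving) ∧ (doorOpen ∨ ¬moving): ∅.

none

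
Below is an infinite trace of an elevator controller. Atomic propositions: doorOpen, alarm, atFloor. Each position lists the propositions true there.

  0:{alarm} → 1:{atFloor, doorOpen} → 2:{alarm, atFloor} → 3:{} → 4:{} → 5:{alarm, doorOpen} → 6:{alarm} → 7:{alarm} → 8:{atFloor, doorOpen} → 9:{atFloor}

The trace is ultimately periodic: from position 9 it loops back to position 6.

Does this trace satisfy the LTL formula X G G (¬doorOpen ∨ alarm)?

The position after 0 is 1; G G (¬doorOpen ∨ alarm) is false there.

Violated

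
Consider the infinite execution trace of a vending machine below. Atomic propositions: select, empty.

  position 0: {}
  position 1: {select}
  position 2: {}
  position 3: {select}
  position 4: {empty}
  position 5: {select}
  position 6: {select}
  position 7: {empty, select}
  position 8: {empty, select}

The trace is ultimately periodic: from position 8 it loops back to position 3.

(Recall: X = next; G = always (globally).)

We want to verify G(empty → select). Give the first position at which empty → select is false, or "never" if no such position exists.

Check empty → select at each position in order: 0 ✓, 1 ✓, 2 ✓, 3 ✓.
At position 4 the labels are {empty}, so empty → select is false there. This is the first violation.

4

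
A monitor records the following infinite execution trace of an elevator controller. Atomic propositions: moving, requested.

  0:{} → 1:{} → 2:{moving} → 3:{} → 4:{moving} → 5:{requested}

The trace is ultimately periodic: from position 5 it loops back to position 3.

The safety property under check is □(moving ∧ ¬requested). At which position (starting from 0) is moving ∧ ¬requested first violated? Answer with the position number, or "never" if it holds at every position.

0

At position 0 the labels are {}, so moving ∧ ¬requested is false there. This is the first violation.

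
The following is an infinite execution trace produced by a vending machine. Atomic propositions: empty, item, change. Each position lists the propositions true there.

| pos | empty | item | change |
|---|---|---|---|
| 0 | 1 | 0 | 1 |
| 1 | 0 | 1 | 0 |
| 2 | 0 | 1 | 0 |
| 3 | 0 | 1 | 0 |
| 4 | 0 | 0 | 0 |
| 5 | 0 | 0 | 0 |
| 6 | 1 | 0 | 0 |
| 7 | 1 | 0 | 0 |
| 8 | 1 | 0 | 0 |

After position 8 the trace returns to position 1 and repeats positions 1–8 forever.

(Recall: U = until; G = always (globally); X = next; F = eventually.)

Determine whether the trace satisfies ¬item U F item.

Walking from position 0: F item first holds at position 0, and ¬item holds at every earlier position along the way, so ¬item U F item holds.

Holds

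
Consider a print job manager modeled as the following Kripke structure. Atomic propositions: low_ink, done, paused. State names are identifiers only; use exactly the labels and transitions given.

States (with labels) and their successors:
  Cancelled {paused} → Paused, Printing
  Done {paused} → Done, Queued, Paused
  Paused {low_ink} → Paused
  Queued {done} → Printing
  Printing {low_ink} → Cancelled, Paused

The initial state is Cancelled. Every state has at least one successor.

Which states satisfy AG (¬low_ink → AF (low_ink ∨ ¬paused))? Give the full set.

States satisfying ¬low_ink → AF (low_ink ∨ ¬paused): {Cancelled, Paused, Queued, Printing}.
States satisfying AG (¬low_ink → AF (low_ink ∨ ¬paused)): {Cancelled, Paused, Queued, Printing}.

{Cancelled, Paused, Queued, Printing}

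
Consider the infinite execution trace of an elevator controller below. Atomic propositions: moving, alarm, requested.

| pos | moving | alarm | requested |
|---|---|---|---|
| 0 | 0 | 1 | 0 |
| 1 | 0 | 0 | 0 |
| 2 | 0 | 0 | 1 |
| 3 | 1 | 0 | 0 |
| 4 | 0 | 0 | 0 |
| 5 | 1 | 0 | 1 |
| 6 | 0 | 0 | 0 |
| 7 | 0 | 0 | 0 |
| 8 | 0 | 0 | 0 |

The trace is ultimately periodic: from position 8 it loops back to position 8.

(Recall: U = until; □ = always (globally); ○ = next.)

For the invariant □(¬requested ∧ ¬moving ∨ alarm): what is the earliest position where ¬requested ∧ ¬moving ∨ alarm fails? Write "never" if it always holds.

Check ¬requested ∧ ¬moving ∨ alarm at each position in order: 0 ✓, 1 ✓.
At position 2 the labels are {requested}, so ¬requested ∧ ¬moving ∨ alarm is false there. This is the first violation.

2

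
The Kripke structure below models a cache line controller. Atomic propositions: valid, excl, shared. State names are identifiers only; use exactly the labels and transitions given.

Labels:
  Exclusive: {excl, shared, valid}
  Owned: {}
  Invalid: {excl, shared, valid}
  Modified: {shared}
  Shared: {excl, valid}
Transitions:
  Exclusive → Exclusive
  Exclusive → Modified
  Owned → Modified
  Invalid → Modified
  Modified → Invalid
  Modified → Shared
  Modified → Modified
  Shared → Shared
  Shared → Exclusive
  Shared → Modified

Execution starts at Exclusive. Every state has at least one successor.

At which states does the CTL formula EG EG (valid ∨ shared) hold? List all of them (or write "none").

States satisfying EG (valid ∨ shared): {Exclusive, Invalid, Modified, Shared}.
States satisfying EG EG (valid ∨ shared): {Exclusive, Invalid, Modified, Shared}.

{Exclusive, Invalid, Modified, Shared}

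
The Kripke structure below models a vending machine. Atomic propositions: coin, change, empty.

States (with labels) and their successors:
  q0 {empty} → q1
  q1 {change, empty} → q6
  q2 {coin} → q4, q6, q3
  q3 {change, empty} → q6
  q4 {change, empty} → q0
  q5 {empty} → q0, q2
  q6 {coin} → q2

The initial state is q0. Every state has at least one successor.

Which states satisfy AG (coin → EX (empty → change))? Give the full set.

{q0, q1, q2, q3, q4, q5, q6}

States satisfying coin → EX (empty → change): {q0, q1, q2, q3, q4, q5, q6}.
States satisfying AG (coin → EX (empty → change)): {q0, q1, q2, q3, q4, q5, q6}.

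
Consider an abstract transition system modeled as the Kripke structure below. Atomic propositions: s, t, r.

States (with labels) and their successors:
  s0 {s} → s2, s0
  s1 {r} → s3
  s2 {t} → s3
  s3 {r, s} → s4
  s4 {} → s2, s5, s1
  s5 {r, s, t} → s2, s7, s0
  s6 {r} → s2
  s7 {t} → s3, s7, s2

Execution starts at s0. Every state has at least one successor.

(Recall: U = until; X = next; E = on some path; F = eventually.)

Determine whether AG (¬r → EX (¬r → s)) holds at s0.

Holds

States satisfying ¬r → EX (¬r → s): {s0, s1, s2, s3, s4, s5, s6, s7}.
States satisfying AG (¬r → EX (¬r → s)): {s0, s1, s2, s3, s4, s5, s6, s7}.
Every state reachable from s0 satisfies ¬r → EX (¬r → s).
s0 ∈ Sat(AG (¬r → EX (¬r → s))).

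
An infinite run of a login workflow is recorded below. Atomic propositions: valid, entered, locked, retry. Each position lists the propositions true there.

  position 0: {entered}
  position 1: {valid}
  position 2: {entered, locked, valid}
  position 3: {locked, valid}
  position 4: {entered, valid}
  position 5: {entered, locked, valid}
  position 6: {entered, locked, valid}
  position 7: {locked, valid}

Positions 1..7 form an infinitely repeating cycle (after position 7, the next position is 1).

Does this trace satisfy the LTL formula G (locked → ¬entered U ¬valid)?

locked → ¬entered U ¬valid must hold at every position from 0 onward. It fails at position 2, so G (locked → ¬entered U ¬valid) is false.
Positions where locked holds: 2, 3, 5, 6, 7.
Check ¬entered U ¬valid at each: 2→fails, 3→fails, 5→fails, 6→fails, 7→fails.

Does not hold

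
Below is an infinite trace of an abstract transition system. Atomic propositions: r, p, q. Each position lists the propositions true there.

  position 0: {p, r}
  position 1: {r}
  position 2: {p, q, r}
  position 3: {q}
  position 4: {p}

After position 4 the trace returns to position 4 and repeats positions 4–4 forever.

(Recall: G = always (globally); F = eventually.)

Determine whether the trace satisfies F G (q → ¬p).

G (q → ¬p) holds at position 3, which is reachable from 0, so F G (q → ¬p) holds.

Holds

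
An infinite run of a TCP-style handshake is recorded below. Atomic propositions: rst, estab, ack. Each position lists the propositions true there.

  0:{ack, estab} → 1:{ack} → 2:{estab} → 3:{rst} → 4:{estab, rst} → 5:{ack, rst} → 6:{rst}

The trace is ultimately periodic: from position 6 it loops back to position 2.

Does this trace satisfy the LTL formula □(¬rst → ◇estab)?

Yes

¬rst → ◇estab holds at every position 0..6, and those are all positions ever visited, so □(¬rst → ◇estab) holds.
Positions where ¬rst holds: 0, 1, 2.
Check ◇estab at each: 0→ok, 1→ok, 2→ok.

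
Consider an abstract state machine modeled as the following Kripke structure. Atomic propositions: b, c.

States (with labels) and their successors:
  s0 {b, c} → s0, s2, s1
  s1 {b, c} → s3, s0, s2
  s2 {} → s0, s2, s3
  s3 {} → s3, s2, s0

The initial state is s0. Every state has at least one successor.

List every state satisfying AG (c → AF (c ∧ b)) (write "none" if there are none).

{s0, s1, s2, s3}

States satisfying c → AF (c ∧ b): {s0, s1, s2, s3}.
States satisfying AG (c → AF (c ∧ b)): {s0, s1, s2, s3}.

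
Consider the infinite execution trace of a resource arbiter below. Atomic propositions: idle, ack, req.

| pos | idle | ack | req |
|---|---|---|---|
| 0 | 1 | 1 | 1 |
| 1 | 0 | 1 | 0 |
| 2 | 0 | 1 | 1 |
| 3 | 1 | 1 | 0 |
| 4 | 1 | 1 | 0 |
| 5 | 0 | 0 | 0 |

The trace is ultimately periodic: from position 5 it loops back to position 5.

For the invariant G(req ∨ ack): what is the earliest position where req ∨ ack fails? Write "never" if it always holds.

Check req ∨ ack at each position in order: 0 ✓, 1 ✓, 2 ✓, 3 ✓, 4 ✓.
At position 5 the labels are {}, so req ∨ ack is false there. This is the first violation.

5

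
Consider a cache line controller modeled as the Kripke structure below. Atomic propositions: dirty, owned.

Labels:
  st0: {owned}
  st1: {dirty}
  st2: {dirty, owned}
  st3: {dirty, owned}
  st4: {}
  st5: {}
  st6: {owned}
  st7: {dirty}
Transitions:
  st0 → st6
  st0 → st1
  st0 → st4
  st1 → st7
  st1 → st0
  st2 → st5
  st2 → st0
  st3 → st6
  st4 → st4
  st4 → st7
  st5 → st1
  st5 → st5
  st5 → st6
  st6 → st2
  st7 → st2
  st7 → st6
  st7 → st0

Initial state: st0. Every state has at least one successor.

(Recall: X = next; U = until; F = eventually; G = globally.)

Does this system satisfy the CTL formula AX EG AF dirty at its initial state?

States satisfying EG AF dirty: ∅.
States satisfying AX EG AF dirty: ∅.
st0 ∉ Sat(AX EG AF dirty).

Violated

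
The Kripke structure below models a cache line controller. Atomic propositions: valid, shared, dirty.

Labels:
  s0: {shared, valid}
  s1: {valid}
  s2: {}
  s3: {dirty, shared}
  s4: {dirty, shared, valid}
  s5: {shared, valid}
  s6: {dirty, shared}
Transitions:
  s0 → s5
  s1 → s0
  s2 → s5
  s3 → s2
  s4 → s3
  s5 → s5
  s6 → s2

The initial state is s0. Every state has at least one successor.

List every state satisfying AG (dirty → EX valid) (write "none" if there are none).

{s0, s1, s2, s5}

States satisfying dirty → EX valid: {s0, s1, s2, s5}.
States satisfying AG (dirty → EX valid): {s0, s1, s2, s5}.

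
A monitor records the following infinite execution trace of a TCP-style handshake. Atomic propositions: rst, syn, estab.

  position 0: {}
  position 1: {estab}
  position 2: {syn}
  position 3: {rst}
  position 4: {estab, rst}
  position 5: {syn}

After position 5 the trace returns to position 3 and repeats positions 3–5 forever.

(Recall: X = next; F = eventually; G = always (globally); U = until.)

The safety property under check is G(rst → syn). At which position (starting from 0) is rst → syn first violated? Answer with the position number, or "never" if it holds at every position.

Check rst → syn at each position in order: 0 ✓, 1 ✓, 2 ✓.
At position 3 the labels are {rst}, so rst → syn is false there. This is the first violation.

3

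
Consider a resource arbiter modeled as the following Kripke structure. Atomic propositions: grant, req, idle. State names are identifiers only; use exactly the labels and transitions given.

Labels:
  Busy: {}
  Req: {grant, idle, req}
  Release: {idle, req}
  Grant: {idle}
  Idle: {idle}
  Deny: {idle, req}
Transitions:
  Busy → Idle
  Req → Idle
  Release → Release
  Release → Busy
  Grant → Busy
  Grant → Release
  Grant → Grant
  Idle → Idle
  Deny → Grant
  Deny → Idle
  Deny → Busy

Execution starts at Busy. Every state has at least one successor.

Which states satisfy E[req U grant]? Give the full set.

{Req}

States satisfying req: {Req, Release, Deny}.
States satisfying grant: {Req}.
States satisfying E[req U grant]: {Req}.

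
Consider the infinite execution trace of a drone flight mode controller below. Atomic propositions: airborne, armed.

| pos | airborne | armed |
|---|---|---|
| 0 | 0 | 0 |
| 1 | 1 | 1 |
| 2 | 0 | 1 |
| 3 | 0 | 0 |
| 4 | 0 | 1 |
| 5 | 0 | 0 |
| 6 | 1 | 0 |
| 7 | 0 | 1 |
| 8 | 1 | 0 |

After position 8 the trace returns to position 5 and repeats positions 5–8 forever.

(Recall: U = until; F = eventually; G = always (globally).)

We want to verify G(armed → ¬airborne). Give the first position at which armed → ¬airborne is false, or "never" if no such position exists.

Check armed → ¬airborne at each position in order: 0 ✓.
At position 1 the labels are {airborne, armed}, so armed → ¬airborne is false there. This is the first violation.

1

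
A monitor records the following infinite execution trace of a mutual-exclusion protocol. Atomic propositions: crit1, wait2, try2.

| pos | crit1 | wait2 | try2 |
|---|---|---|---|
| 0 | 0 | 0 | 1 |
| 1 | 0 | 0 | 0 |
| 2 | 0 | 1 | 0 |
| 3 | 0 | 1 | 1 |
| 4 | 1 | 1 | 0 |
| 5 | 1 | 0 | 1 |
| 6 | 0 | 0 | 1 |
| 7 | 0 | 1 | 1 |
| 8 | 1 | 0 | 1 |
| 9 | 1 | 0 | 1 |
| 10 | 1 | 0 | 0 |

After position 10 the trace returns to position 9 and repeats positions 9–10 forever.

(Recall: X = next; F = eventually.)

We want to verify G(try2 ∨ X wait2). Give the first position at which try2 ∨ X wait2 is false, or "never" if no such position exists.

Check try2 ∨ X wait2 at each position in order: 0 ✓, 1 ✓, 2 ✓, 3 ✓.
At position 4 the labels are {crit1, wait2} and the next position 5 has {crit1, try2}, so try2 ∨ X wait2 is false there. This is the first violation.

4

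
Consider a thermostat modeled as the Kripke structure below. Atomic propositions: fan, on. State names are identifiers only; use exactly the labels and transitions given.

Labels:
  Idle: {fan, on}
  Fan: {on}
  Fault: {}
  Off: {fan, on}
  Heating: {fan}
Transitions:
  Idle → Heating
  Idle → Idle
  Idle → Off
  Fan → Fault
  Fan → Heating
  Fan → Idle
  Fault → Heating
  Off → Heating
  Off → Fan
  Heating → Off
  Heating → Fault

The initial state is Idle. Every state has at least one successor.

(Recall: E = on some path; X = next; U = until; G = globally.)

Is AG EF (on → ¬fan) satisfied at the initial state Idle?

Yes

States satisfying EF (on → ¬fan): {Idle, Fan, Fault, Off, Heating}.
States satisfying AG EF (on → ¬fan): {Idle, Fan, Fault, Off, Heating}.
Every state reachable from Idle satisfies EF (on → ¬fan).
Idle ∈ Sat(AG EF (on → ¬fan)).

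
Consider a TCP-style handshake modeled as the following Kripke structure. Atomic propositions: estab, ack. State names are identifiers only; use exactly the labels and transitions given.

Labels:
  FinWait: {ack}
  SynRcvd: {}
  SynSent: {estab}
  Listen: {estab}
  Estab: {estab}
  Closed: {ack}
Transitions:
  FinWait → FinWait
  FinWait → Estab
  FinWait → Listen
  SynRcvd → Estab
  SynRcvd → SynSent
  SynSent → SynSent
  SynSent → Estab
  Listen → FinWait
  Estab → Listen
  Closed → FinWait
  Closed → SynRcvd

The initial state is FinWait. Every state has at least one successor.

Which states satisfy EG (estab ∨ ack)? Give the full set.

States satisfying estab ∨ ack: {FinWait, SynSent, Listen, Estab, Closed}.
States satisfying EG (estab ∨ ack): {FinWait, SynSent, Listen, Estab, Closed}.

{FinWait, SynSent, Listen, Estab, Closed}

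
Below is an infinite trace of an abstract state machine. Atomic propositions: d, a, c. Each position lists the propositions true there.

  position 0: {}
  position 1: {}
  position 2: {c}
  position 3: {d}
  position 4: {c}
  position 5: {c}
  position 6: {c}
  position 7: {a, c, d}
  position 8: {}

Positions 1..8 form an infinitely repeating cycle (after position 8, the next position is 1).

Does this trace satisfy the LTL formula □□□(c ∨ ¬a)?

□□(c ∨ ¬a) holds at every position 0..8, and those are all positions ever visited, so □□□(c ∨ ¬a) holds.

Holds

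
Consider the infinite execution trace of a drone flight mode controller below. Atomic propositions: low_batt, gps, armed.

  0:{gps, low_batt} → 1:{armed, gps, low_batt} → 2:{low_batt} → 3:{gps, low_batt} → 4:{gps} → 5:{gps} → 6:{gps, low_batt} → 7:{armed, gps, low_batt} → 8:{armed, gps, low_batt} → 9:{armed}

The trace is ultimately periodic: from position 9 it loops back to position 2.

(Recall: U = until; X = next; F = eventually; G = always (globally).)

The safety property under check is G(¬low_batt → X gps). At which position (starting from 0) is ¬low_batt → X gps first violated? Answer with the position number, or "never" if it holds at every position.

Check ¬low_batt → X gps at each position in order: 0 ✓, 1 ✓, 2 ✓, 3 ✓, 4 ✓, 5 ✓, 6 ✓, 7 ✓, 8 ✓.
At position 9 the labels are {armed} and the next position 2 has {low_batt}, so ¬low_batt → X gps is false there. This is the first violation.

9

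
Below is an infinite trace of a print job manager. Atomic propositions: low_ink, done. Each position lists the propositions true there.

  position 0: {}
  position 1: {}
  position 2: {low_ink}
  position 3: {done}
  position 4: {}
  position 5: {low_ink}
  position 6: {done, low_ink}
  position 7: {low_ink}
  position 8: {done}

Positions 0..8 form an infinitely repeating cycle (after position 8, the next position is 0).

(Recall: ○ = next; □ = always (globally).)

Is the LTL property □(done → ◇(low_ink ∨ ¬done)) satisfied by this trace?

Yes

done → ◇(low_ink ∨ ¬done) holds at every position 0..8, and those are all positions ever visited, so □(done → ◇(low_ink ∨ ¬done)) holds.
Positions where done holds: 3, 6, 8.
Check ◇(low_ink ∨ ¬done) at each: 3→ok, 6→ok, 8→ok.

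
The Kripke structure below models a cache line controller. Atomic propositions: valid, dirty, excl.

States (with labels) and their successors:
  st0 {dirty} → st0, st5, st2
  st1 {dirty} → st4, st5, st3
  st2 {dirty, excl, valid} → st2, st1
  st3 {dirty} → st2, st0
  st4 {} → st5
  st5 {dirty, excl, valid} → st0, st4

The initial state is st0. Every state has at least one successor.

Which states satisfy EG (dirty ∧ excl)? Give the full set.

States satisfying dirty ∧ excl: {st2, st5}.
States satisfying EG (dirty ∧ excl): {st2}.

{st2}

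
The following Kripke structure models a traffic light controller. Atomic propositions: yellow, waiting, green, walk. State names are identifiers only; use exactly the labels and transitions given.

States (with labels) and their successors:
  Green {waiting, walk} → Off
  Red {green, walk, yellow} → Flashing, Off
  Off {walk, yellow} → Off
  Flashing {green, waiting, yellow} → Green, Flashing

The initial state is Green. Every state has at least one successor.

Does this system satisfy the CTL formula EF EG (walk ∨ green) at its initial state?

Holds

States satisfying EG (walk ∨ green): {Green, Red, Off, Flashing}.
States satisfying EF EG (walk ∨ green): {Green, Red, Off, Flashing}.
Some path from Green reaches a state where EG (walk ∨ green) holds.
Green ∈ Sat(EF EG (walk ∨ green)).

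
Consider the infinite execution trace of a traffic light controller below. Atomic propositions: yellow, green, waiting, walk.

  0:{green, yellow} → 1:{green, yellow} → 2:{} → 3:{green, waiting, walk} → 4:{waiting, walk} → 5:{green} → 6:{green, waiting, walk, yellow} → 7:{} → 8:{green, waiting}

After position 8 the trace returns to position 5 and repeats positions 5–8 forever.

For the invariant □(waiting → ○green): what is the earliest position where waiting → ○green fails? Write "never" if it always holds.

Check waiting → ○green at each position in order: 0 ✓, 1 ✓, 2 ✓.
At position 3 the labels are {green, waiting, walk} and the next position 4 has {waiting, walk}, so waiting → ○green is false there. This is the first violation.

3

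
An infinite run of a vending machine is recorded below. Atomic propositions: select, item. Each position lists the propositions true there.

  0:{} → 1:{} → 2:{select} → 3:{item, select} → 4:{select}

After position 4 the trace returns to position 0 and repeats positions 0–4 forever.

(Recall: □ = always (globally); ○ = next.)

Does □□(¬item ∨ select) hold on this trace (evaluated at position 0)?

Satisfied

□(¬item ∨ select) holds at every position 0..4, and those are all positions ever visited, so □□(¬item ∨ select) holds.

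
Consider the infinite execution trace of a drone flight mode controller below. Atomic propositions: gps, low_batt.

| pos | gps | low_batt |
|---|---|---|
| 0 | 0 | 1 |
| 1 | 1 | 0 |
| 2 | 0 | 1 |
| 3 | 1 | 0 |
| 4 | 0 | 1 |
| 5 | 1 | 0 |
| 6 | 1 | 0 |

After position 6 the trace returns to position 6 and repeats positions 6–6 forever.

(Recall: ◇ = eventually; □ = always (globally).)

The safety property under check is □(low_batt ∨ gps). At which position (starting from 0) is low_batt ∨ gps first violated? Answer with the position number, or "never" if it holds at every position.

low_batt ∨ gps holds at every position 0..6, and those are all the positions the trace ever visits, so the invariant □(low_batt ∨ gps) is never violated.

never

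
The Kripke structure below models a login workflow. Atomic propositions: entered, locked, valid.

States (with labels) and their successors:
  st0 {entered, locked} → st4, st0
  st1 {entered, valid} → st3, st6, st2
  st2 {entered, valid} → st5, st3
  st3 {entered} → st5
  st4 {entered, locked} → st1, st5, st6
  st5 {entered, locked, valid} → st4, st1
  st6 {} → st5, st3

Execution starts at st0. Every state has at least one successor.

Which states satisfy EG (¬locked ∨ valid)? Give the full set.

{st1, st2, st3, st5, st6}

States satisfying ¬locked ∨ valid: {st1, st2, st3, st5, st6}.
States satisfying EG (¬locked ∨ valid): {st1, st2, st3, st5, st6}.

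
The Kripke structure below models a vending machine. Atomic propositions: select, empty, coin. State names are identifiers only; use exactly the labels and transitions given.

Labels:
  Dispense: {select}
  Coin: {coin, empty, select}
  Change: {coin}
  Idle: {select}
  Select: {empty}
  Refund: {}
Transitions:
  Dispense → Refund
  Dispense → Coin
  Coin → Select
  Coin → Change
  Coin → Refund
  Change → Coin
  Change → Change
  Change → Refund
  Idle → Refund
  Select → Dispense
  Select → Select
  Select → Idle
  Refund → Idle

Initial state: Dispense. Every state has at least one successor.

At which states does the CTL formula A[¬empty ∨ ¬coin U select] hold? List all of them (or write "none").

{Dispense, Coin, Idle, Refund}

States satisfying ¬empty ∨ ¬coin: {Dispense, Change, Idle, Select, Refund}.
States satisfying select: {Dispense, Coin, Idle}.
States satisfying A[¬empty ∨ ¬coin U select]: {Dispense, Coin, Idle, Refund}.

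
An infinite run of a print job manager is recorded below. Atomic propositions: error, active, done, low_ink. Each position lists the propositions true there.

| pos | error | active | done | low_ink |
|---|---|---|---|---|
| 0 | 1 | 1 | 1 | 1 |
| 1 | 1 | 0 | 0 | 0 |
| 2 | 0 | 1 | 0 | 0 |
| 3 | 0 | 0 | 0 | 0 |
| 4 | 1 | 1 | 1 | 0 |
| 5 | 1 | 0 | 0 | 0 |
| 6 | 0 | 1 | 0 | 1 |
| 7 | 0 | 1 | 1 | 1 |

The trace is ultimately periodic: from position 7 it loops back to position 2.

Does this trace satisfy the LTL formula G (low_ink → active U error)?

Does not hold

low_ink → active U error must hold at every position from 0 onward. It fails at position 6, so G (low_ink → active U error) is false.
Positions where low_ink holds: 0, 6, 7.
Check active U error at each: 0→ok, 6→fails, 7→fails.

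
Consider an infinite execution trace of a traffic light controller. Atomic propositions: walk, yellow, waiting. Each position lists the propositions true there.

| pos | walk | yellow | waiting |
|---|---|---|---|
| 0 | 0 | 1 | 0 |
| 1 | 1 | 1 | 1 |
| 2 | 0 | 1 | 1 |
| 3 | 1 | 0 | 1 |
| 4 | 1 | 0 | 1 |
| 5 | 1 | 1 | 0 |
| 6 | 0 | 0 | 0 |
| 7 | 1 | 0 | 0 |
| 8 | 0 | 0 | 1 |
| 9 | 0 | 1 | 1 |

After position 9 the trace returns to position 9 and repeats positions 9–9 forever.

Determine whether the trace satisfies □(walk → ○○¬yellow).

Does not hold

walk → ○○¬yellow must hold at every position from 0 onward. It fails at position 3, so □(walk → ○○¬yellow) is false.
Positions where walk holds: 1, 3, 4, 5, 7.
Check ○○¬yellow at each: 1→ok, 3→fails, 4→ok, 5→ok, 7→fails.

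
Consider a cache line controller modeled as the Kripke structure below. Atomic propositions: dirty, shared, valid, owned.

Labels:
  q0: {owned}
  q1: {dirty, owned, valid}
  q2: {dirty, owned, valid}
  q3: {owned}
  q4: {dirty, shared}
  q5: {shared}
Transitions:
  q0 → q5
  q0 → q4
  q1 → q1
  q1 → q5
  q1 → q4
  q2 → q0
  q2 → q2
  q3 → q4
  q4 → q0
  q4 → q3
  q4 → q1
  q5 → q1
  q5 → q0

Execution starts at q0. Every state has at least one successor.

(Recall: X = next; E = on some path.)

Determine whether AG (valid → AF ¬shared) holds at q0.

States satisfying valid → AF ¬shared: {q0, q1, q2, q3, q4, q5}.
States satisfying AG (valid → AF ¬shared): {q0, q1, q2, q3, q4, q5}.
Every state reachable from q0 satisfies valid → AF ¬shared.
q0 ∈ Sat(AG (valid → AF ¬shared)).

Yes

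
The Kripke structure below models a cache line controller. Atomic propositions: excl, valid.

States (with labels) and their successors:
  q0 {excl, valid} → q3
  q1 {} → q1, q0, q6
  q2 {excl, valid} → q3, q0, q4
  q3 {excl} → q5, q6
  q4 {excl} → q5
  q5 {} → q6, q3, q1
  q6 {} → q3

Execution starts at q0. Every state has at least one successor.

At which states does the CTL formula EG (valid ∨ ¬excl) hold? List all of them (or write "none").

{q1, q5}

States satisfying valid ∨ ¬excl: {q0, q1, q2, q5, q6}.
States satisfying EG (valid ∨ ¬excl): {q1, q5}.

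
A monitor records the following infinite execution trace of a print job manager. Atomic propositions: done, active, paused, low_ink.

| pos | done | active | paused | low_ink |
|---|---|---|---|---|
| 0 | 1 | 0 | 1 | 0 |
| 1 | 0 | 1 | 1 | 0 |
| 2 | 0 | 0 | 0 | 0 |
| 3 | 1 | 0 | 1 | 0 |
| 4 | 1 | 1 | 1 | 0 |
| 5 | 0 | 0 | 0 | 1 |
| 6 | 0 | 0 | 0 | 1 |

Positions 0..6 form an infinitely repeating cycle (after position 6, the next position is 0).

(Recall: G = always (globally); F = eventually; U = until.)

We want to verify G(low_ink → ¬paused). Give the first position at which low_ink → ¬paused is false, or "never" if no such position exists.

low_ink → ¬paused holds at every position 0..6, and those are all the positions the trace ever visits, so the invariant G(low_ink → ¬paused) is never violated.

never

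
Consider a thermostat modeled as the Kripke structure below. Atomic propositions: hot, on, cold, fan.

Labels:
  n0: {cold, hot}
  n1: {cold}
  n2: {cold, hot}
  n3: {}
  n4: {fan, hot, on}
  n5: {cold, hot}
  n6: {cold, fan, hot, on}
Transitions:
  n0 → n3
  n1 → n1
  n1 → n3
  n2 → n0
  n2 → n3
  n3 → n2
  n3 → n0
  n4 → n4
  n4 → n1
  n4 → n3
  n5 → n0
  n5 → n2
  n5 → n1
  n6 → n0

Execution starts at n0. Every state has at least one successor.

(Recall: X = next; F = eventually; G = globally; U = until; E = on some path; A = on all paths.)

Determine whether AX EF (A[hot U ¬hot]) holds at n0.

States satisfying EF (A[hot U ¬hot]): {n0, n1, n2, n3, n4, n5, n6}.
States satisfying AX EF (A[hot U ¬hot]): {n0, n1, n2, n3, n4, n5, n6}.
n0 ∈ Sat(AX EF (A[hot U ¬hot])).

Satisfied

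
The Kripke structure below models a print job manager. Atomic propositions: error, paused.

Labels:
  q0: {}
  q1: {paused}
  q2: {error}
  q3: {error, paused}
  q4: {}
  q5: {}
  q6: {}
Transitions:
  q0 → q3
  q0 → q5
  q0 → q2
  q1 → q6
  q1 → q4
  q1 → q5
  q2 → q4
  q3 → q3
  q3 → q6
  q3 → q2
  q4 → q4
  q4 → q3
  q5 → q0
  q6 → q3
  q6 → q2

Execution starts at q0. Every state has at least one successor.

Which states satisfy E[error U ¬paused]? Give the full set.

{q0, q2, q3, q4, q5, q6}

States satisfying error: {q2, q3}.
States satisfying ¬paused: {q0, q2, q4, q5, q6}.
States satisfying E[error U ¬paused]: {q0, q2, q3, q4, q5, q6}.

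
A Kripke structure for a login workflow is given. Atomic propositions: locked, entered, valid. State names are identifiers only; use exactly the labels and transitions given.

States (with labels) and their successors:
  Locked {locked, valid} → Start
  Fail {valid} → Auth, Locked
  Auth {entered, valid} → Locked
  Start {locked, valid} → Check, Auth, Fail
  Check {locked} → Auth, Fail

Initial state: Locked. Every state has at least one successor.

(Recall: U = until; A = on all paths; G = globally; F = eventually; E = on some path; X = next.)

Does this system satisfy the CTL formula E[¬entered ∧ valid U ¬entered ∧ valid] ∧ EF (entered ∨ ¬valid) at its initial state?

States satisfying ¬entered ∧ valid: {Locked, Fail, Start}.
States satisfying E[¬entered ∧ valid U ¬entered ∧ valid]: {Locked, Fail, Start}.
States satisfying entered ∨ ¬valid: {Auth, Check}.
States satisfying EF (entered ∨ ¬valid): {Locked, Fail, Auth, Start, Check}.
States satisfying E[¬entered ∧ valid U ¬entered ∧ valid] ∧ EF (entered ∨ ¬valid): {Locked, Fail, Start}.
Locked ∈ Sat(E[¬entered ∧ valid U ¬entered ∧ valid] ∧ EF (entered ∨ ¬valid)).

Satisfied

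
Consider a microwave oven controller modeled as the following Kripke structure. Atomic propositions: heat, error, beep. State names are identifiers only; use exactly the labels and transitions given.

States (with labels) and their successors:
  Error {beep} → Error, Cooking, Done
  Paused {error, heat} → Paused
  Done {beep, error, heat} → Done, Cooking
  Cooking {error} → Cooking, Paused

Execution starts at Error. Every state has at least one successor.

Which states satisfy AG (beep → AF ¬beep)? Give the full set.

{Paused, Cooking}

States satisfying beep → AF ¬beep: {Paused, Cooking}.
States satisfying AG (beep → AF ¬beep): {Paused, Cooking}.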